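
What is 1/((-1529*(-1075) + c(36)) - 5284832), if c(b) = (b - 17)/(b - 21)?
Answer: -15/54617336 ≈ -2.7464e-7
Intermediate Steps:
c(b) = (-17 + b)/(-21 + b)
1/((-1529*(-1075) + c(36)) - 5284832) = 1/((-1529*(-1075) + (-17 + 36)/(-21 + 36)) - 5284832) = 1/((1643675 + 19/15) - 5284832) = 1/(24655144/15 - 5284832) = 1/(-54617336/15) = -15/54617336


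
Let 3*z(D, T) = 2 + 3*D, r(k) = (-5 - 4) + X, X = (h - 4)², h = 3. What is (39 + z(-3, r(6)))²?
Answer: 12100/9 ≈ 1344.4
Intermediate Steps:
X = 1 (X = (3 - 4)² = (-1)² = 1)
r(k) = -8 (r(k) = (-5 - 4) + 1 = -9 + 1 = -8)
z(D, T) = ⅔ + D (z(D, T) = (2 + 3*D)/3 = ⅔ + D)
(39 + z(-3, r(6)))² = (39 + (⅔ - 3))² = (39 - 7/3)² = (110/3)² = 12100/9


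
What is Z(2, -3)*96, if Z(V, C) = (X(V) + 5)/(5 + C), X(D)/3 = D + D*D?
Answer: 1104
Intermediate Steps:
X(D) = 3*D + 3*D² (X(D) = 3*(D + D*D) = 3*(D + D²) = 3*D + 3*D²)
Z(V, C) = (5 + 3*V*(1 + V))/(5 + C) (Z(V, C) = (3*V*(1 + V) + 5)/(5 + C) = (5 + 3*V*(1 + V))/(5 + C))
Z(2, -3)*96 = ((5 + 3*2*(1 + 2))/(5 - 3))*96 = ((5 + 3*2*3)/2)*96 = ((5 + 18)/2)*96 = ((½)*23)*96 = (23/2)*96 = 1104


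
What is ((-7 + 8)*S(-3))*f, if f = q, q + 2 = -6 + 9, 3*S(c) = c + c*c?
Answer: 2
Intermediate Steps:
S(c) = c/3 + c**2/3 (S(c) = (c + c*c)/3 = (c + c**2)/3 = c/3 + c**2/3)
q = 1 (q = -2 + (-6 + 9) = -2 + 3 = 1)
f = 1
((-7 + 8)*S(-3))*f = ((-7 + 8)*((1/3)*(-3)*(1 - 3)))*1 = (1*((1/3)*(-3)*(-2)))*1 = (1*2)*1 = 2*1 = 2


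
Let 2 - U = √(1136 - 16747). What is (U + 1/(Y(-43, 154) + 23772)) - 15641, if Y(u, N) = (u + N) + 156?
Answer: -375945920/24039 - I*√15611 ≈ -15639.0 - 124.94*I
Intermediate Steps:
U = 2 - I*√15611 (U = 2 - √(1136 - 16747) = 2 - √(-15611) = 2 - I*√15611 ≈ 2.0 - 124.94*I)
Y(u, N) = 156 + N + u (Y(u, N) = (N + u) + 156 = 156 + N + u)
(U + 1/(Y(-43, 154) + 23772)) - 15641 = ((2 - I*√15611) + 1/((156 + 154 - 43) + 23772)) - 15641 = ((2 - I*√15611) + 1/(267 + 23772)) - 15641 = ((2 - I*√15611) + 1/24039) - 15641 = (48079/24039 - I*√15611) - 15641 = -375945920/24039 - I*√15611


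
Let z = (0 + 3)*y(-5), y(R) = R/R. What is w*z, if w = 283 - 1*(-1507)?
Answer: 5370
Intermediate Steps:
y(R) = 1
w = 1790 (w = 283 + 1507 = 1790)
z = 3 (z = (0 + 3)*1 = 3*1 = 3)
w*z = 1790*3 = 5370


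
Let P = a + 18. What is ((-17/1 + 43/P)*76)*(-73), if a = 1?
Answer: 81760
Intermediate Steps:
P = 19 (P = 1 + 18 = 19)
((-17/1 + 43/P)*76)*(-73) = ((-17/1 + 43/19)*76)*(-73) = ((-17*1 + 43*(1/19))*76)*(-73) = ((-17 + 43/19)*76)*(-73) = -280/19*76*(-73) = -1120*(-73) = 81760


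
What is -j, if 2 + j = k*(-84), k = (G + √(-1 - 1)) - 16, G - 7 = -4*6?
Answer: -2770 + 84*I*√2 ≈ -2770.0 + 118.79*I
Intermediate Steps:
G = -17 (G = 7 - 4*6 = 7 - 24 = -17)
k = -33 + I*√2 (k = (-17 + √(-1 - 1)) - 16 = (-17 + √(-2)) - 16 = (-17 + I*√2) - 16 = -33 + I*√2 ≈ -33.0 + 1.4142*I)
j = 2770 - 84*I*√2 (j = -2 + (-33 + I*√2)*(-84) = -2 + (2772 - 84*I*√2) = 2770 - 84*I*√2 ≈ 2770.0 - 118.79*I)
-j = -(2770 - 84*I*√2) = -2770 + 84*I*√2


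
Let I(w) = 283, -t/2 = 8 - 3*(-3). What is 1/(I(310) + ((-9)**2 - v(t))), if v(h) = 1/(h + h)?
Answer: 68/24753 ≈ 0.0027471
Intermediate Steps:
t = -34 (t = -2*(8 - 3*(-3)) = -2*(8 + 9) = -2*17 = -34)
v(h) = 1/(2*h)
1/(I(310) + ((-9)**2 - v(t))) = 1/(283 + ((-9)**2 - 1/(2*(-34)))) = 1/(283 + (81 - (-1)/(2*34))) = 1/(283 + (81 - 1*(-1/68))) = 1/(283 + (81 + 1/68)) = 1/(283 + 5509/68) = 1/(24753/68) = 68/24753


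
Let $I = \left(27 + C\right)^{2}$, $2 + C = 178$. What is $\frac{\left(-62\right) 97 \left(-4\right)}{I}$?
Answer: $\frac{24056}{41209} \approx 0.58376$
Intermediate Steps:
$C = 176$ ($C = -2 + 178 = 176$)
$I = 41209$ ($I = \left(27 + 176\right)^{2} = 203^{2} = 41209$)
$\frac{\left(-62\right) 97 \left(-4\right)}{I} = \frac{\left(-62\right) 97 \left(-4\right)}{41209} = \left(-6014\right) \left(-4\right) \frac{1}{41209} = 24056 \cdot \frac{1}{41209} = \frac{24056}{41209}$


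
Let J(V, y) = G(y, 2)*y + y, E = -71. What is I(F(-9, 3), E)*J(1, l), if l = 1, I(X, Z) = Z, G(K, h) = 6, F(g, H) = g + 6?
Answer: -497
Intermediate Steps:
F(g, H) = 6 + g
J(V, y) = 7*y (J(V, y) = 6*y + y = 7*y)
I(F(-9, 3), E)*J(1, l) = -497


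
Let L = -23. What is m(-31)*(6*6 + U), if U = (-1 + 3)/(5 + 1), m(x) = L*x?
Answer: 77717/3 ≈ 25906.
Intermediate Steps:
m(x) = -23*x
U = 1/3 (U = 2/6 = 2*(1/6) = 1/3 ≈ 0.33333)
m(-31)*(6*6 + U) = (-23*(-31))*(6*6 + 1/3) = 713*(36 + 1/3) = 713*(109/3) = 77717/3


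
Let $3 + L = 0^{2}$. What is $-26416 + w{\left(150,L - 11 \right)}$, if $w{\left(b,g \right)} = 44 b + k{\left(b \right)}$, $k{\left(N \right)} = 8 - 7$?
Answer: $-19815$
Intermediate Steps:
$k{\left(N \right)} = 1$
$L = -3$ ($L = -3 + 0^{2} = -3 + 0 = -3$)
$w{\left(b,g \right)} = 1 + 44 b$ ($w{\left(b,g \right)} = 44 b + 1 = 1 + 44 b$)
$-26416 + w{\left(150,L - 11 \right)} = -26416 + \left(1 + 44 \cdot 150\right) = -26416 + \left(1 + 6600\right) = -26416 + 6601 = -19815$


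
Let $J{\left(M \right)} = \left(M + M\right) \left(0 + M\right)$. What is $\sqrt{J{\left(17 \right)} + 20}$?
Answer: $\sqrt{598} \approx 24.454$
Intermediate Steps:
$J{\left(M \right)} = 2 M^{2}$ ($J{\left(M \right)} = 2 M M = 2 M^{2}$)
$\sqrt{J{\left(17 \right)} + 20} = \sqrt{2 \cdot 17^{2} + 20} = \sqrt{2 \cdot 289 + 20} = \sqrt{578 + 20} = \sqrt{598}$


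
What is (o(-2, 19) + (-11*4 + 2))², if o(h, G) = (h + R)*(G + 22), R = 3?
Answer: 1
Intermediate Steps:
o(h, G) = (3 + h)*(22 + G) (o(h, G) = (h + 3)*(G + 22) = (3 + h)*(22 + G))
(o(-2, 19) + (-11*4 + 2))² = ((66 + 3*19 + 22*(-2) + 19*(-2)) + (-11*4 + 2))² = ((66 + 57 - 44 - 38) + (-44 + 2))² = (41 - 42)² = (-1)² = 1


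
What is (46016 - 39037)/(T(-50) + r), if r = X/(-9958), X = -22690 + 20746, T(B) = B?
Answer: -34748441/247978 ≈ -140.13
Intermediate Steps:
X = -1944
r = 972/4979 (r = -1944/(-9958) = -1944*(-1/9958) = 972/4979 ≈ 0.19522)
(46016 - 39037)/(T(-50) + r) = (46016 - 39037)/(-50 + 972/4979) = 6979/(-247978/4979) = 6979*(-4979/247978) = -34748441/247978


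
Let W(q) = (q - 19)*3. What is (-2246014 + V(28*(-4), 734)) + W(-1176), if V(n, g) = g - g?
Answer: -2249599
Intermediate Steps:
W(q) = -57 + 3*q (W(q) = (-19 + q)*3 = -57 + 3*q)
V(n, g) = 0
(-2246014 + V(28*(-4), 734)) + W(-1176) = (-2246014 + 0) + (-57 + 3*(-1176)) = -2246014 + (-57 - 3528) = -2246014 - 3585 = -2249599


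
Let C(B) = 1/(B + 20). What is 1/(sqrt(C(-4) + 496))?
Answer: 4*sqrt(7937)/7937 ≈ 0.044899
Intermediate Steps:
C(B) = 1/(20 + B)
1/(sqrt(C(-4) + 496)) = 1/(sqrt(1/(20 - 4) + 496)) = 1/(sqrt(1/16 + 496)) = 1/(sqrt(7937/16)) = 1/(sqrt(7937)/4) = 4*sqrt(7937)/7937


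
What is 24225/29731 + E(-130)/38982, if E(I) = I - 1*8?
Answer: 156706012/193162307 ≈ 0.81127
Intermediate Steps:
E(I) = -8 + I (E(I) = I - 8 = -8 + I)
24225/29731 + E(-130)/38982 = 24225/29731 + (-8 - 130)/38982 = 24225*(1/29731) - 138*1/38982 = 24225/29731 - 23/6497 = 156706012/193162307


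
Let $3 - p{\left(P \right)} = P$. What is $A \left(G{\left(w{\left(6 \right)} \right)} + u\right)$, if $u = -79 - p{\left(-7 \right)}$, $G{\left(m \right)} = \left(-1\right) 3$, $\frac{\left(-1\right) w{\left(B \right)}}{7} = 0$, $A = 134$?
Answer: $-12328$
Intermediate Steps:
$p{\left(P \right)} = 3 - P$
$w{\left(B \right)} = 0$ ($w{\left(B \right)} = \left(-7\right) 0 = 0$)
$G{\left(m \right)} = -3$
$u = -89$ ($u = -79 - \left(3 - -7\right) = -79 - \left(3 + 7\right) = -79 - 10 = -89$)
$A \left(G{\left(w{\left(6 \right)} \right)} + u\right) = 134 \left(-3 - 89\right) = 134 \left(-92\right) = -12328$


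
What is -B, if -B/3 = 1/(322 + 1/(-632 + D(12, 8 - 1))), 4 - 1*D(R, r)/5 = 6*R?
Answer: 2916/312983 ≈ 0.0093168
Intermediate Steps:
D(R, r) = 20 - 30*R
B = -2916/312983 (B = -3/(322 + 1/(-632 + (20 - 30*12))) = -3/(322 + 1/(-632 + (20 - 360))) = -3/(322 + 1/(-632 - 340)) = -3/(322 + 1/(-972)) = -3/(322 - 1/972) = -3/312983/972 = -3*972/312983 = -2916/312983 ≈ -0.0093168)
-B = -1*(-2916/312983) = 2916/312983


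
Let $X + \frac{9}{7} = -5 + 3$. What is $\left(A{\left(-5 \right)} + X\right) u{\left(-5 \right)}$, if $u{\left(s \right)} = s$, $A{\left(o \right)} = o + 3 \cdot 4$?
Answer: $- \frac{130}{7} \approx -18.571$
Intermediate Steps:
$A{\left(o \right)} = 12 + o$ ($A{\left(o \right)} = o + 12 = 12 + o$)
$X = - \frac{23}{7}$ ($X = - \frac{9}{7} + \left(-5 + 3\right) = - \frac{9}{7} - 2 = - \frac{23}{7} \approx -3.2857$)
$\left(A{\left(-5 \right)} + X\right) u{\left(-5 \right)} = \left(\left(12 - 5\right) - \frac{23}{7}\right) \left(-5\right) = \left(7 - \frac{23}{7}\right) \left(-5\right) = \frac{26}{7} \left(-5\right) = - \frac{130}{7}$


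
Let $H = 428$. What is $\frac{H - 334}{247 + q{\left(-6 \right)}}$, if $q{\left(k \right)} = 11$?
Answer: $\frac{47}{129} \approx 0.36434$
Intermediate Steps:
$\frac{H - 334}{247 + q{\left(-6 \right)}} = \frac{428 - 334}{247 + 11} = \frac{94}{258} = 94 \cdot \frac{1}{258} = \frac{47}{129}$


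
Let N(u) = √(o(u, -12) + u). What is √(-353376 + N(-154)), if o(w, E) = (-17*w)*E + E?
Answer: √(-353376 + I*√31582) ≈ 0.149 + 594.45*I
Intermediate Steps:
o(w, E) = E - 17*E*w (o(w, E) = -17*E*w + E = E - 17*E*w)
N(u) = √(-12 + 205*u) (N(u) = √(-12*(1 - 17*u) + u) = √((-12 + 204*u) + u) = √(-12 + 205*u))
√(-353376 + N(-154)) = √(-353376 + √(-12 + 205*(-154))) = √(-353376 + √(-12 - 31570)) = √(-353376 + √(-31582)) = √(-353376 + I*√31582)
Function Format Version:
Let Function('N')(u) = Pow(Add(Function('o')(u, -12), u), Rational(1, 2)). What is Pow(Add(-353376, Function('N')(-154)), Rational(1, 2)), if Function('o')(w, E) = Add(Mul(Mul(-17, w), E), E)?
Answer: Pow(Add(-353376, Mul(I, Pow(31582, Rational(1, 2)))), Rational(1, 2)) ≈ Add(0.149, Mul(594.45, I))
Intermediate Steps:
Function('o')(w, E) = Add(E, Mul(-17, E, w)) (Function('o')(w, E) = Add(Mul(-17, E, w), E) = Add(E, Mul(-17, E, w)))
Function('N')(u) = Pow(Add(-12, Mul(205, u)), Rational(1, 2)) (Function('N')(u) = Pow(Add(Mul(-12, Add(1, Mul(-17, u))), u), Rational(1, 2)) = Pow(Add(Add(-12, Mul(204, u)), u), Rational(1, 2)) = Pow(Add(-12, Mul(205, u)), Rational(1, 2)))
Pow(Add(-353376, Function('N')(-154)), Rational(1, 2)) = Pow(Add(-353376, Pow(Add(-12, Mul(205, -154)), Rational(1, 2))), Rational(1, 2)) = Pow(Add(-353376, Pow(Add(-12, -31570), Rational(1, 2))), Rational(1, 2)) = Pow(Add(-353376, Pow(-31582, Rational(1, 2))), Rational(1, 2)) = Pow(Add(-353376, Mul(I, Pow(31582, Rational(1, 2)))), Rational(1, 2))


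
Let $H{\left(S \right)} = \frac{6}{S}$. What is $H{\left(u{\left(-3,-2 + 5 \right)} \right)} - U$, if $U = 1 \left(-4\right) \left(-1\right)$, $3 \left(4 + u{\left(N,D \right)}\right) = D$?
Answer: $-6$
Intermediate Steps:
$u{\left(N,D \right)} = -4 + \frac{D}{3}$
$U = 4$ ($U = \left(-4\right) \left(-1\right) = 4$)
$H{\left(u{\left(-3,-2 + 5 \right)} \right)} - U = \frac{6}{-4 + \frac{-2 + 5}{3}} - 4 = \frac{6}{-4 + \frac{1}{3} \cdot 3} - 4 = \frac{6}{-4 + 1} - 4 = \frac{6}{-3} - 4 = 6 \left(- \frac{1}{3}\right) - 4 = -2 - 4 = -6$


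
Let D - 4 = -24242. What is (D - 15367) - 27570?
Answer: -67175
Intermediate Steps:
D = -24238 (D = 4 - 24242 = -24238)
(D - 15367) - 27570 = (-24238 - 15367) - 27570 = -39605 - 27570 = -67175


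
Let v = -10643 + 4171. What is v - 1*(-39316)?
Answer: 32844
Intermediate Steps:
v = -6472
v - 1*(-39316) = -6472 - 1*(-39316) = -6472 + 39316 = 32844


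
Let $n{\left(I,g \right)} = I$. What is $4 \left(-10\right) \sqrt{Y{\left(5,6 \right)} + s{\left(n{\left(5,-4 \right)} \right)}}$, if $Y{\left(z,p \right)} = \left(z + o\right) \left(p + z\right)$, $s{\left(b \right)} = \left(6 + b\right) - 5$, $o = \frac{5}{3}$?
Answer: $- \frac{40 \sqrt{714}}{3} \approx -356.28$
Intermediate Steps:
$o = \frac{5}{3}$ ($o = 5 \cdot \frac{1}{3} = \frac{5}{3} \approx 1.6667$)
$s{\left(b \right)} = 1 + b$
$Y{\left(z,p \right)} = \left(\frac{5}{3} + z\right) \left(p + z\right)$ ($Y{\left(z,p \right)} = \left(z + \frac{5}{3}\right) \left(p + z\right) = \left(\frac{5}{3} + z\right) \left(p + z\right)$)
$4 \left(-10\right) \sqrt{Y{\left(5,6 \right)} + s{\left(n{\left(5,-4 \right)} \right)}} = 4 \left(-10\right) \sqrt{\left(5^{2} + \frac{5}{3} \cdot 6 + \frac{5}{3} \cdot 5 + 6 \cdot 5\right) + \left(1 + 5\right)} = - 40 \sqrt{\left(25 + 10 + \frac{25}{3} + 30\right) + 6} = - 40 \sqrt{\frac{220}{3} + 6} = - 40 \sqrt{\frac{238}{3}} = - 40 \frac{\sqrt{714}}{3} = - \frac{40 \sqrt{714}}{3}$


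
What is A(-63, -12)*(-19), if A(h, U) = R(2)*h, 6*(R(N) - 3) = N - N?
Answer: 3591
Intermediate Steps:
R(N) = 3 (R(N) = 3 + (N - N)/6 = 3 + (⅙)*0 = 3 + 0 = 3)
A(h, U) = 3*h
A(-63, -12)*(-19) = (3*(-63))*(-19) = -189*(-19) = 3591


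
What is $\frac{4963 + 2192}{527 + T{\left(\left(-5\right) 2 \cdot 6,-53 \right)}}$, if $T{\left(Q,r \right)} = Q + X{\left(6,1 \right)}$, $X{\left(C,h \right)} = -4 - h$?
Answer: $\frac{2385}{154} \approx 15.487$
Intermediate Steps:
$T{\left(Q,r \right)} = -5 + Q$ ($T{\left(Q,r \right)} = Q - 5 = -5 + Q$)
$\frac{4963 + 2192}{527 + T{\left(\left(-5\right) 2 \cdot 6,-53 \right)}} = \frac{4963 + 2192}{527 + \left(-5 + \left(-5\right) 2 \cdot 6\right)} = \frac{7155}{527 - 65} = \frac{7155}{462} = 7155 \cdot \frac{1}{462} = \frac{2385}{154}$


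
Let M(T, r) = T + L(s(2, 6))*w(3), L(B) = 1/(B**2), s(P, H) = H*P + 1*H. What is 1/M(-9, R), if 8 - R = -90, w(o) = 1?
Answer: -324/2915 ≈ -0.11115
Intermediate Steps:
R = 98 (R = 8 - 1*(-90) = 8 + 90 = 98)
s(P, H) = H + H*P (s(P, H) = H*P + H = H + H*P)
L(B) = B**(-2)
M(T, r) = 1/324 + T (M(T, r) = T + 1/(6*(1 + 2))**2 = T + 1/(6*3)**2 = T + 1/18**2 = T + (1/324)*1 = T + 1/324 = 1/324 + T)
1/M(-9, R) = 1/(1/324 - 9) = 1/(-2915/324) = -324/2915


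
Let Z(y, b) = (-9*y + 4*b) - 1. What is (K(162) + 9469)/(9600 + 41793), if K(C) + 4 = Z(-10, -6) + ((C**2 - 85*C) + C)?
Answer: 22166/51393 ≈ 0.43130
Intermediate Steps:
Z(y, b) = -1 - 9*y + 4*b
K(C) = 61 + C**2 - 84*C (K(C) = -4 + ((-1 - 9*(-10) + 4*(-6)) + ((C**2 - 85*C) + C)) = -4 + ((-1 + 90 - 24) + (C**2 - 84*C)) = -4 + (65 + (C**2 - 84*C)) = -4 + (65 + C**2 - 84*C) = 61 + C**2 - 84*C)
(K(162) + 9469)/(9600 + 41793) = ((61 + 162**2 - 84*162) + 9469)/(9600 + 41793) = ((61 + 26244 - 13608) + 9469)/51393 = (12697 + 9469)*(1/51393) = 22166*(1/51393) = 22166/51393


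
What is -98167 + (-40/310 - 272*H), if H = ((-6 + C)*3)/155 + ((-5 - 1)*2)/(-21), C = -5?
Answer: -106617143/1085 ≈ -98265.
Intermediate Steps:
H = 389/1085 (H = ((-6 - 5)*3)/155 + ((-5 - 1)*2)/(-21) = -11*3*(1/155) - 6*2*(-1/21) = -33*1/155 - 12*(-1/21) = -33/155 + 4/7 = 389/1085 ≈ 0.35853)
-98167 + (-40/310 - 272*H) = -98167 + (-40/310 - 272*389/1085) = -98167 + (-40*1/310 - 105808/1085) = -98167 + (-4/31 - 105808/1085) = -98167 - 105948/1085 = -106617143/1085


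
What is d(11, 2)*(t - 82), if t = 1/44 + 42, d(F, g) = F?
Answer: -1759/4 ≈ -439.75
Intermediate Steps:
t = 1849/44 (t = 1/44 + 42 = 1849/44 ≈ 42.023)
d(11, 2)*(t - 82) = 11*(1849/44 - 82) = 11*(-1759/44) = -1759/4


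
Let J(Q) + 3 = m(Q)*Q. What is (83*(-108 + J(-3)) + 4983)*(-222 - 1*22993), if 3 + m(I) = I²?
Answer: 132882660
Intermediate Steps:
m(I) = -3 + I²
J(Q) = -3 + Q*(-3 + Q²) (J(Q) = -3 + (-3 + Q²)*Q = -3 + Q*(-3 + Q²))
(83*(-108 + J(-3)) + 4983)*(-222 - 1*22993) = (83*(-108 + (-3 - 3*(-3 + (-3)²))) + 4983)*(-222 - 1*22993) = (83*(-108 + (-3 - 3*(-3 + 9))) + 4983)*(-222 - 22993) = (83*(-108 + (-3 - 3*6)) + 4983)*(-23215) = (83*(-108 + (-3 - 18)) + 4983)*(-23215) = (83*(-108 - 21) + 4983)*(-23215) = (83*(-129) + 4983)*(-23215) = (-10707 + 4983)*(-23215) = -5724*(-23215) = 132882660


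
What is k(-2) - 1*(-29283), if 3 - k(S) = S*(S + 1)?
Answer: 29284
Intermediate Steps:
k(S) = 3 - S*(1 + S) (k(S) = 3 - S*(S + 1) = 3 - S*(1 + S))
k(-2) - 1*(-29283) = (3 - 1*(-2) - 1*(-2)**2) - 1*(-29283) = (3 + 2 - 1*4) + 29283 = (3 + 2 - 4) + 29283 = 1 + 29283 = 29284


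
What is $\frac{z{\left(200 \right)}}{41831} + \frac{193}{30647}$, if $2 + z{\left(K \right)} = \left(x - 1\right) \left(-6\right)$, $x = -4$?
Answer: $\frac{8931499}{1281994657} \approx 0.0069669$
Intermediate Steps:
$z{\left(K \right)} = 28$ ($z{\left(K \right)} = -2 + \left(-4 - 1\right) \left(-6\right) = -2 - -30 = -2 + 30 = 28$)
$\frac{z{\left(200 \right)}}{41831} + \frac{193}{30647} = \frac{28}{41831} + \frac{193}{30647} = \frac{8931499}{1281994657}$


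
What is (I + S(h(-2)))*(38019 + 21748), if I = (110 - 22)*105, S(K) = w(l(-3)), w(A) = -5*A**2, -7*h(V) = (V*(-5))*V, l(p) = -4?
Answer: 547465720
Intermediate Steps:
h(V) = 5*V**2/7 (h(V) = -V*(-5)*V/7 = -(-5*V)*V/7 = -(-5)*V**2/7 = 5*V**2/7)
S(K) = -80 (S(K) = -5*(-4)**2 = -5*16 = -80)
I = 9240 (I = 88*105 = 9240)
(I + S(h(-2)))*(38019 + 21748) = (9240 - 80)*(38019 + 21748) = 9160*59767 = 547465720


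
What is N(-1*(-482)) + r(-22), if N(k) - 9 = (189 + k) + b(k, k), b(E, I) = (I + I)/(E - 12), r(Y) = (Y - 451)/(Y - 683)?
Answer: 481319/705 ≈ 682.72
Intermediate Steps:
r(Y) = (-451 + Y)/(-683 + Y)
b(E, I) = 2*I/(-12 + E) (b(E, I) = (2*I)/(-12 + E) = 2*I/(-12 + E))
N(k) = 198 + k + 2*k/(-12 + k) (N(k) = 9 + ((189 + k) + 2*k/(-12 + k)) = 9 + (189 + k + 2*k/(-12 + k)) = 198 + k + 2*k/(-12 + k))
N(-1*(-482)) + r(-22) = (-2376 + (-1*(-482))**2 + 188*(-1*(-482)))/(-12 - 1*(-482)) + (-451 - 22)/(-683 - 22) = (-2376 + 482**2 + 188*482)/(-12 + 482) - 473/(-705) = (-2376 + 232324 + 90616)/470 - 1/705*(-473) = (1/470)*320564 + 473/705 = 160282/235 + 473/705 = 481319/705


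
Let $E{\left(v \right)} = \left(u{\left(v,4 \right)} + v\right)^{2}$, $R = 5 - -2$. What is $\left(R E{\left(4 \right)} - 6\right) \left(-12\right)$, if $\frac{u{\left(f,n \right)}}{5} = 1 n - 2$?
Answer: $-16392$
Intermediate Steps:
$u{\left(f,n \right)} = -10 + 5 n$ ($u{\left(f,n \right)} = 5 \left(1 n - 2\right) = 5 \left(n - 2\right) = 5 \left(-2 + n\right) = -10 + 5 n$)
$R = 7$ ($R = 5 + 2 = 7$)
$E{\left(v \right)} = \left(10 + v\right)^{2}$ ($E{\left(v \right)} = \left(\left(-10 + 5 \cdot 4\right) + v\right)^{2} = \left(\left(-10 + 20\right) + v\right)^{2} = \left(10 + v\right)^{2}$)
$\left(R E{\left(4 \right)} - 6\right) \left(-12\right) = \left(7 \left(10 + 4\right)^{2} - 6\right) \left(-12\right) = \left(7 \cdot 14^{2} - 6\right) \left(-12\right) = \left(7 \cdot 196 - 6\right) \left(-12\right) = \left(1372 - 6\right) \left(-12\right) = 1366 \left(-12\right) = -16392$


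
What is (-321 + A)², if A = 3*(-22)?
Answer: 149769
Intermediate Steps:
A = -66
(-321 + A)² = (-321 - 66)² = (-387)² = 149769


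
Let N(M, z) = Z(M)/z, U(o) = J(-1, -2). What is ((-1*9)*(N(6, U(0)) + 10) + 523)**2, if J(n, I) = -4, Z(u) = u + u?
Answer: 211600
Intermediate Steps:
Z(u) = 2*u
U(o) = -4
N(M, z) = 2*M/z (N(M, z) = (2*M)/z = 2*M/z)
((-1*9)*(N(6, U(0)) + 10) + 523)**2 = ((-1*9)*(2*6/(-4) + 10) + 523)**2 = (-9*(2*6*(-1/4) + 10) + 523)**2 = (-9*(-3 + 10) + 523)**2 = (-9*7 + 523)**2 = (-63 + 523)**2 = 460**2 = 211600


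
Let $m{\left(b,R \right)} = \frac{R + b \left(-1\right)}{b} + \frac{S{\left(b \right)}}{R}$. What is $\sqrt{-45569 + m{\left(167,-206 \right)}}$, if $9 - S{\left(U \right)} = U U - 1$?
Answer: $\frac{i \sqrt{53773277106766}}{34402} \approx 213.16 i$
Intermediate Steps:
$S{\left(U \right)} = 10 - U^{2}$ ($S{\left(U \right)} = 9 - \left(U U - 1\right) = 9 - \left(U^{2} - 1\right) = 9 - \left(-1 + U^{2}\right) = 10 - U^{2}$)
$m{\left(b,R \right)} = \frac{10 - b^{2}}{R} + \frac{R - b}{b}$ ($m{\left(b,R \right)} = \frac{R + b \left(-1\right)}{b} + \frac{10 - b^{2}}{R} = \frac{R - b}{b} + \frac{10 - b^{2}}{R} = \frac{10 - b^{2}}{R} + \frac{R - b}{b}$)
$\sqrt{-45569 + m{\left(167,-206 \right)}} = \sqrt{-45569 - \left(1 + \frac{5}{103} + \frac{206}{167} + \frac{167^{2}}{-206}\right)} = \sqrt{-45569 - \left(\frac{39254}{17201} - \frac{27889}{206}\right)} = \sqrt{-45569 - - \frac{4578955}{34402}} = \sqrt{-45569 + \frac{4578955}{34402}} = \sqrt{- \frac{1563085783}{34402}} = \frac{i \sqrt{53773277106766}}{34402}$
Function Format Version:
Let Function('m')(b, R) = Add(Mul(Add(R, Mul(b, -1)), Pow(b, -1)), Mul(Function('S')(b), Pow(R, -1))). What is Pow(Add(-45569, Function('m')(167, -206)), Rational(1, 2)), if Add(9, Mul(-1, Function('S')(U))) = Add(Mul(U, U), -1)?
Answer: Mul(Rational(1, 34402), I, Pow(53773277106766, Rational(1, 2))) ≈ Mul(213.16, I)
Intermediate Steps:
Function('S')(U) = Add(10, Mul(-1, Pow(U, 2))) (Function('S')(U) = Add(9, Mul(-1, Add(Mul(U, U), -1))) = Add(9, Mul(-1, Add(Pow(U, 2), -1))) = Add(9, Mul(-1, Add(-1, Pow(U, 2)))) = Add(9, Add(1, Mul(-1, Pow(U, 2)))) = Add(10, Mul(-1, Pow(U, 2))))
Function('m')(b, R) = Add(Mul(Pow(R, -1), Add(10, Mul(-1, Pow(b, 2)))), Mul(Pow(b, -1), Add(R, Mul(-1, b)))) (Function('m')(b, R) = Add(Mul(Add(R, Mul(b, -1)), Pow(b, -1)), Mul(Add(10, Mul(-1, Pow(b, 2))), Pow(R, -1))) = Add(Mul(Add(R, Mul(-1, b)), Pow(b, -1)), Mul(Pow(R, -1), Add(10, Mul(-1, Pow(b, 2))))) = Add(Mul(Pow(b, -1), Add(R, Mul(-1, b))), Mul(Pow(R, -1), Add(10, Mul(-1, Pow(b, 2))))) = Add(Mul(Pow(R, -1), Add(10, Mul(-1, Pow(b, 2)))), Mul(Pow(b, -1), Add(R, Mul(-1, b)))))
Pow(Add(-45569, Function('m')(167, -206)), Rational(1, 2)) = Pow(Add(-45569, Add(-1, Mul(10, Pow(-206, -1)), Mul(-206, Pow(167, -1)), Mul(-1, Pow(-206, -1), Pow(167, 2)))), Rational(1, 2)) = Pow(Add(-45569, Add(-1, Mul(10, Rational(-1, 206)), Mul(-206, Rational(1, 167)), Mul(-1, Rational(-1, 206), 27889))), Rational(1, 2)) = Pow(Add(-45569, Add(-1, Rational(-5, 103), Rational(-206, 167), Rational(27889, 206))), Rational(1, 2)) = Pow(Add(-45569, Rational(4578955, 34402)), Rational(1, 2)) = Pow(Rational(-1563085783, 34402), Rational(1, 2)) = Mul(Rational(1, 34402), I, Pow(53773277106766, Rational(1, 2)))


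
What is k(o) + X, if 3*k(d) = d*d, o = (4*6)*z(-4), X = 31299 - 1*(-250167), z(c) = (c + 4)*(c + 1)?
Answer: 281466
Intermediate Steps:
z(c) = (1 + c)*(4 + c) (z(c) = (4 + c)*(1 + c) = (1 + c)*(4 + c))
X = 281466 (X = 31299 + 250167 = 281466)
o = 0 (o = (4*6)*(4 + (-4)² + 5*(-4)) = 24*(4 + 16 - 20) = 24*0 = 0)
k(d) = d²/3 (k(d) = (d*d)/3 = d²/3)
k(o) + X = (⅓)*0² + 281466 = (⅓)*0 + 281466 = 0 + 281466 = 281466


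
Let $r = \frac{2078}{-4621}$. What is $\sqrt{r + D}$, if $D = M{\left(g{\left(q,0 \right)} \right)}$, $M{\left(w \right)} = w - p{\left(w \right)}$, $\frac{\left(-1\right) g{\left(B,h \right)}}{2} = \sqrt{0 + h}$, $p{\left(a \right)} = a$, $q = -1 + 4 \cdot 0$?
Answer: $\frac{i \sqrt{9602438}}{4621} \approx 0.67059 i$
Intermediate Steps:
$q = -1$ ($q = -1 + 0 = -1$)
$r = - \frac{2078}{4621}$ ($r = 2078 \left(- \frac{1}{4621}\right) = - \frac{2078}{4621} \approx -0.44969$)
$g{\left(B,h \right)} = - 2 \sqrt{h}$ ($g{\left(B,h \right)} = - 2 \sqrt{0 + h} = - 2 \sqrt{h}$)
$M{\left(w \right)} = 0$ ($M{\left(w \right)} = w - w = 0$)
$D = 0$
$\sqrt{r + D} = \sqrt{- \frac{2078}{4621} + 0} = \sqrt{- \frac{2078}{4621}} = \frac{i \sqrt{9602438}}{4621}$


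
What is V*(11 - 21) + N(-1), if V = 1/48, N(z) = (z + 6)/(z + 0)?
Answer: -125/24 ≈ -5.2083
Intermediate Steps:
N(z) = (6 + z)/z
V = 1/48 ≈ 0.020833
V*(11 - 21) + N(-1) = (11 - 21)/48 + (6 - 1)/(-1) = (1/48)*(-10) - 1*5 = -5/24 - 5 = -125/24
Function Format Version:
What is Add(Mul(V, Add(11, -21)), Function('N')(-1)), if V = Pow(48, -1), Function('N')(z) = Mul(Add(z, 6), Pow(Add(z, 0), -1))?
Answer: Rational(-125, 24) ≈ -5.2083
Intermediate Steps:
Function('N')(z) = Mul(Pow(z, -1), Add(6, z)) (Function('N')(z) = Mul(Add(6, z), Pow(z, -1)) = Mul(Pow(z, -1), Add(6, z)))
V = Rational(1, 48) ≈ 0.020833
Add(Mul(V, Add(11, -21)), Function('N')(-1)) = Add(Mul(Rational(1, 48), Add(11, -21)), Mul(Pow(-1, -1), Add(6, -1))) = Add(Mul(Rational(1, 48), -10), Mul(-1, 5)) = Add(Rational(-5, 24), -5) = Rational(-125, 24)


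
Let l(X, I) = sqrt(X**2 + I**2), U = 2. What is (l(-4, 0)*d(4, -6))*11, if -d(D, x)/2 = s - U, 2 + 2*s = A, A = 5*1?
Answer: 44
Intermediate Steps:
A = 5
s = 3/2 (s = -1 + (1/2)*5 = -1 + 5/2 = 3/2 ≈ 1.5000)
d(D, x) = 1 (d(D, x) = -2*(3/2 - 1*2) = -2*(3/2 - 2) = -2*(-1/2) = 1)
l(X, I) = sqrt(I**2 + X**2)
(l(-4, 0)*d(4, -6))*11 = (sqrt(0**2 + (-4)**2)*1)*11 = (sqrt(0 + 16)*1)*11 = (sqrt(16)*1)*11 = (4*1)*11 = 4*11 = 44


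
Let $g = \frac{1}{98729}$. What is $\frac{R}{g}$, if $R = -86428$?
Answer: $-8532950012$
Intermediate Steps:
$g = \frac{1}{98729} \approx 1.0129 \cdot 10^{-5}$
$\frac{R}{g} = - 86428 \frac{1}{\frac{1}{98729}} = \left(-86428\right) 98729 = -8532950012$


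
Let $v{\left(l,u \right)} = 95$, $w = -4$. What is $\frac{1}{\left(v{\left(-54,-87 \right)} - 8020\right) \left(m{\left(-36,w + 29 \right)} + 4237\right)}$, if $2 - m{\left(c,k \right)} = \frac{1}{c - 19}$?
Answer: $- \frac{11}{369536410} \approx -2.9767 \cdot 10^{-8}$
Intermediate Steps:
$m{\left(c,k \right)} = 2 - \frac{1}{-19 + c}$ ($m{\left(c,k \right)} = 2 - \frac{1}{c - 19} = 2 - \frac{1}{-19 + c}$)
$\frac{1}{\left(v{\left(-54,-87 \right)} - 8020\right) \left(m{\left(-36,w + 29 \right)} + 4237\right)} = \frac{1}{\left(95 - 8020\right) \left(\frac{-39 + 2 \left(-36\right)}{-19 - 36} + 4237\right)} = \frac{1}{\left(-7925\right) \left(\frac{-39 - 72}{-55} + 4237\right)} = - \frac{1}{7925 \left(\left(- \frac{1}{55}\right) \left(-111\right) + 4237\right)} = - \frac{1}{7925 \left(\frac{111}{55} + 4237\right)} = - \frac{1}{7925 \cdot \frac{233146}{55}} = \left(- \frac{1}{7925}\right) \frac{55}{233146} = - \frac{11}{369536410}$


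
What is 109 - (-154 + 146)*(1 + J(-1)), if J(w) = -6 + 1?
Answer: 77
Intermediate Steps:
J(w) = -5
109 - (-154 + 146)*(1 + J(-1)) = 109 - (-154 + 146)*(1 - 5) = 109 - (-8)*(-4) = 109 - 1*32 = 109 - 32 = 77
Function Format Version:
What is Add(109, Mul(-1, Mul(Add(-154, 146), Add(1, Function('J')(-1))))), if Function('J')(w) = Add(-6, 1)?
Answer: 77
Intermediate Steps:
Function('J')(w) = -5
Add(109, Mul(-1, Mul(Add(-154, 146), Add(1, Function('J')(-1))))) = Add(109, Mul(-1, Mul(Add(-154, 146), Add(1, -5)))) = Add(109, Mul(-1, Mul(-8, -4))) = Add(109, Mul(-1, 32)) = Add(109, -32) = 77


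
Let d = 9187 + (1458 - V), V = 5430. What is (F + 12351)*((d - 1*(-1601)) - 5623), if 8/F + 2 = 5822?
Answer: 21439053451/1455 ≈ 1.4735e+7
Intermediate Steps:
F = 2/1455 (F = 8/(-2 + 5822) = 8/5820 = 8*(1/5820) = 2/1455 ≈ 0.0013746)
d = 5215 (d = 9187 + (1458 - 1*5430) = 9187 + (1458 - 5430) = 9187 - 3972 = 5215)
(F + 12351)*((d - 1*(-1601)) - 5623) = (2/1455 + 12351)*((5215 - 1*(-1601)) - 5623) = 17970707*((5215 + 1601) - 5623)/1455 = 17970707*(6816 - 5623)/1455 = (17970707/1455)*1193 = 21439053451/1455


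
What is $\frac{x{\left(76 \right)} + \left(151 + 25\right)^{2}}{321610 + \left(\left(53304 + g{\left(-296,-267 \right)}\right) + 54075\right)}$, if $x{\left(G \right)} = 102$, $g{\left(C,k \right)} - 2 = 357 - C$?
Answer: $\frac{15539}{214822} \approx 0.072334$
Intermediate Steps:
$g{\left(C,k \right)} = 359 - C$ ($g{\left(C,k \right)} = 2 - \left(-357 + C\right) = 359 - C$)
$\frac{x{\left(76 \right)} + \left(151 + 25\right)^{2}}{321610 + \left(\left(53304 + g{\left(-296,-267 \right)}\right) + 54075\right)} = \frac{102 + \left(151 + 25\right)^{2}}{321610 + \left(\left(53304 + \left(359 - -296\right)\right) + 54075\right)} = \frac{102 + 176^{2}}{321610 + \left(\left(53304 + \left(359 + 296\right)\right) + 54075\right)} = \frac{102 + 30976}{321610 + \left(\left(53304 + 655\right) + 54075\right)} = \frac{31078}{321610 + \left(53959 + 54075\right)} = \frac{31078}{321610 + 108034} = \frac{31078}{429644} = 31078 \cdot \frac{1}{429644} = \frac{15539}{214822}$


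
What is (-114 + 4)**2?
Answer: 12100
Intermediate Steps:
(-114 + 4)**2 = (-110)**2 = 12100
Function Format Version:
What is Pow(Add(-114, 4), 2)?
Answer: 12100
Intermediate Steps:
Pow(Add(-114, 4), 2) = Pow(-110, 2) = 12100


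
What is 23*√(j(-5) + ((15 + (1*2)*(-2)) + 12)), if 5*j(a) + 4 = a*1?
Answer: 23*√530/5 ≈ 105.90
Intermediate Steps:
j(a) = -⅘ + a/5 (j(a) = -⅘ + (a*1)/5 = -⅘ + a/5)
23*√(j(-5) + ((15 + (1*2)*(-2)) + 12)) = 23*√((-⅘ + (⅕)*(-5)) + ((15 + (1*2)*(-2)) + 12)) = 23*√((-⅘ - 1) + ((15 + 2*(-2)) + 12)) = 23*√(-9/5 + ((15 - 4) + 12)) = 23*√(-9/5 + (11 + 12)) = 23*√(-9/5 + 23) = 23*√(106/5) = 23*(√530/5) = 23*√530/5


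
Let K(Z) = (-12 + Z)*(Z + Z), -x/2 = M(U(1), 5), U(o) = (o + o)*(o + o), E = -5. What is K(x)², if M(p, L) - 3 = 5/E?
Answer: 16384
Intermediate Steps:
U(o) = 4*o² (U(o) = (2*o)*(2*o) = 4*o²)
M(p, L) = 2 (M(p, L) = 3 + 5/(-5) = 3 + 5*(-⅕) = 3 - 1 = 2)
x = -4 (x = -2*2 = -4)
K(Z) = 2*Z*(-12 + Z) (K(Z) = (-12 + Z)*(2*Z) = 2*Z*(-12 + Z))
K(x)² = (2*(-4)*(-12 - 4))² = (2*(-4)*(-16))² = 128² = 16384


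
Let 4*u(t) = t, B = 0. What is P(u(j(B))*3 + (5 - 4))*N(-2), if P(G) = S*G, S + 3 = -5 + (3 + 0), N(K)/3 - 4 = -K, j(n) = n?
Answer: -90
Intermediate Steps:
u(t) = t/4
N(K) = 12 - 3*K (N(K) = 12 + 3*(-K) = 12 - 3*K)
S = -5 (S = -3 + (-5 + (3 + 0)) = -3 + (-5 + 3) = -3 - 2 = -5)
P(G) = -5*G
P(u(j(B))*3 + (5 - 4))*N(-2) = (-5*(((¼)*0)*3 + (5 - 4)))*(12 - 3*(-2)) = (-5*(0*3 + 1))*(12 + 6) = -5*(0 + 1)*18 = -5*1*18 = -5*18 = -90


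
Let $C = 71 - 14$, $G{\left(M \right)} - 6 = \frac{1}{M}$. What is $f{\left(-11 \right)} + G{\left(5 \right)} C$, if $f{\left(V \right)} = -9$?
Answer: $\frac{1722}{5} \approx 344.4$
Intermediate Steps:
$G{\left(M \right)} = 6 + \frac{1}{M}$
$C = 57$
$f{\left(-11 \right)} + G{\left(5 \right)} C = -9 + \left(6 + \frac{1}{5}\right) 57 = -9 + \frac{31}{5} \cdot 57 = -9 + \frac{1767}{5} = \frac{1722}{5}$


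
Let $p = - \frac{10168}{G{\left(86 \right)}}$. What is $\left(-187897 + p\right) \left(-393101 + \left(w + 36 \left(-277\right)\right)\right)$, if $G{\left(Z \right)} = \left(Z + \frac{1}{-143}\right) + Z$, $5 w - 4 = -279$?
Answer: $\frac{1863572353751592}{24595} \approx 7.577 \cdot 10^{10}$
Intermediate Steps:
$w = -55$ ($w = \frac{4}{5} + \frac{1}{5} \left(-279\right) = \frac{4}{5} - \frac{279}{5} = -55$)
$G{\left(Z \right)} = - \frac{1}{143} + 2 Z$ ($G{\left(Z \right)} = \left(Z - \frac{1}{143}\right) + Z = \left(- \frac{1}{143} + Z\right) + Z = - \frac{1}{143} + 2 Z$)
$p = - \frac{1454024}{24595}$ ($p = - \frac{10168}{- \frac{1}{143} + 2 \cdot 86} = - \frac{10168}{- \frac{1}{143} + 172} = - \frac{10168}{\frac{24595}{143}} = \left(-10168\right) \frac{143}{24595} = - \frac{1454024}{24595} \approx -59.119$)
$\left(-187897 + p\right) \left(-393101 + \left(w + 36 \left(-277\right)\right)\right) = \left(-187897 - \frac{1454024}{24595}\right) \left(-393101 + \left(-55 + 36 \left(-277\right)\right)\right) = - \frac{4622780739 \left(-393101 - 10027\right)}{24595} = \left(- \frac{4622780739}{24595}\right) \left(-403128\right) = \frac{1863572353751592}{24595}$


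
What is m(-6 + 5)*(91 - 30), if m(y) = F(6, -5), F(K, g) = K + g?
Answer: 61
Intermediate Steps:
m(y) = 1 (m(y) = 6 - 5 = 1)
m(-6 + 5)*(91 - 30) = 1*(91 - 30) = 1*61 = 61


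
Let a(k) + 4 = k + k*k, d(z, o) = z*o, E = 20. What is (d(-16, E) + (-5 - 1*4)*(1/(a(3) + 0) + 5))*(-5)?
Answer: 14645/8 ≈ 1830.6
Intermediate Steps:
d(z, o) = o*z
a(k) = -4 + k + k**2 (a(k) = -4 + (k + k*k) = -4 + (k + k**2) = -4 + k + k**2)
(d(-16, E) + (-5 - 1*4)*(1/(a(3) + 0) + 5))*(-5) = (20*(-16) + (-5 - 1*4)*(1/((-4 + 3 + 3**2) + 0) + 5))*(-5) = (-320 + (-5 - 4)*(1/((-4 + 3 + 9) + 0) + 5))*(-5) = (-320 - 9*(1/(8 + 0) + 5))*(-5) = (-320 - 9*(1/8 + 5))*(-5) = (-320 - 9*41/8)*(-5) = (-320 - 369/8)*(-5) = -2929/8*(-5) = 14645/8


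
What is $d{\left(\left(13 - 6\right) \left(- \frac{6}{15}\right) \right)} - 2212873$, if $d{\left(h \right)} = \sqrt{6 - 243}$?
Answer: $-2212873 + i \sqrt{237} \approx -2.2129 \cdot 10^{6} + 15.395 i$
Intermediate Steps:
$d{\left(h \right)} = i \sqrt{237}$ ($d{\left(h \right)} = \sqrt{-237} = i \sqrt{237}$)
$d{\left(\left(13 - 6\right) \left(- \frac{6}{15}\right) \right)} - 2212873 = i \sqrt{237} - 2212873 = -2212873 + i \sqrt{237}$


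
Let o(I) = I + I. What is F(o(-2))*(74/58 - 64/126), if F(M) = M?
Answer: -5612/1827 ≈ -3.0717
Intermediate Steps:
o(I) = 2*I
F(o(-2))*(74/58 - 64/126) = (2*(-2))*(74/58 - 64/126) = -4*(74*(1/58) - 64*1/126) = -4*(37/29 - 32/63) = -4*1403/1827 = -5612/1827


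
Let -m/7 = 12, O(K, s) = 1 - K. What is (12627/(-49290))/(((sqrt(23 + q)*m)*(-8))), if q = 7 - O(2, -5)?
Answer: -1403*sqrt(31)/114089920 ≈ -6.8469e-5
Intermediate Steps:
m = -84 (m = -7*12 = -84)
q = 8 (q = 7 - (1 - 1*2) = 7 - (1 - 2) = 7 - 1*(-1) = 7 + 1 = 8)
(12627/(-49290))/(((sqrt(23 + q)*m)*(-8))) = (12627/(-49290))/(((sqrt(23 + 8)*(-84))*(-8))) = (12627*(-1/49290))/(((sqrt(31)*(-84))*(-8))) = -4209*sqrt(31)/20832/16430 = -1403*sqrt(31)/114089920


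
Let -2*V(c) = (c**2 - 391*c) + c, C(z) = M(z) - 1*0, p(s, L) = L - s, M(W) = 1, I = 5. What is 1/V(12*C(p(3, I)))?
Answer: 1/2268 ≈ 0.00044092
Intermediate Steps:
C(z) = 1 (C(z) = 1 - 1*0 = 1 + 0 = 1)
V(c) = 195*c - c**2/2 (V(c) = -((c**2 - 391*c) + c)/2 = -(c**2 - 390*c)/2 = 195*c - c**2/2)
1/V(12*C(p(3, I))) = 1/((12*1)*(390 - 12)/2) = 1/((1/2)*12*(390 - 1*12)) = 1/((1/2)*12*(390 - 12)) = 1/((1/2)*12*378) = 1/2268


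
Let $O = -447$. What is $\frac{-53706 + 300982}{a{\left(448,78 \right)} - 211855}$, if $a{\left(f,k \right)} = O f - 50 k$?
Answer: $- \frac{247276}{416011} \approx -0.5944$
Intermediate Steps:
$a{\left(f,k \right)} = - 447 f - 50 k$
$\frac{-53706 + 300982}{a{\left(448,78 \right)} - 211855} = \frac{-53706 + 300982}{\left(\left(-447\right) 448 - 3900\right) - 211855} = \frac{247276}{\left(-200256 - 3900\right) - 211855} = \frac{247276}{-204156 - 211855} = \frac{247276}{-416011} = 247276 \left(- \frac{1}{416011}\right) = - \frac{247276}{416011}$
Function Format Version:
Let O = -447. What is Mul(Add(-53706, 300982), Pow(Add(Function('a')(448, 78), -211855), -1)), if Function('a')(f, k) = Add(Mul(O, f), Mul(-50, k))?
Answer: Rational(-247276, 416011) ≈ -0.59440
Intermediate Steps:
Function('a')(f, k) = Add(Mul(-447, f), Mul(-50, k))
Mul(Add(-53706, 300982), Pow(Add(Function('a')(448, 78), -211855), -1)) = Mul(Add(-53706, 300982), Pow(Add(Add(Mul(-447, 448), Mul(-50, 78)), -211855), -1)) = Mul(247276, Pow(Add(Add(-200256, -3900), -211855), -1)) = Mul(247276, Pow(Add(-204156, -211855), -1)) = Mul(247276, Pow(-416011, -1)) = Mul(247276, Rational(-1, 416011)) = Rational(-247276, 416011)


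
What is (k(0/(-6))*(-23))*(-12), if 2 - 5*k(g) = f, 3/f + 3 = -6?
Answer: 644/5 ≈ 128.80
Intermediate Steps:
f = -1/3 (f = 3/(-3 - 6) = 3/(-9) = 3*(-1/9) = -1/3 ≈ -0.33333)
k(g) = 7/15 (k(g) = 2/5 - 1/5*(-1/3) = 2/5 + 1/15 = 7/15)
(k(0/(-6))*(-23))*(-12) = ((7/15)*(-23))*(-12) = -161/15*(-12) = 644/5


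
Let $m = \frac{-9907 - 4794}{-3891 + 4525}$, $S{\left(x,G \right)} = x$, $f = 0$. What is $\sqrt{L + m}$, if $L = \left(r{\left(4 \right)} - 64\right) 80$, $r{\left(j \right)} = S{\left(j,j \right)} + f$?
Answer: $\frac{i \sqrt{1938709234}}{634} \approx 69.449 i$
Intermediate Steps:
$r{\left(j \right)} = j$ ($r{\left(j \right)} = j + 0 = j$)
$L = -4800$ ($L = \left(4 - 64\right) 80 = \left(-60\right) 80 = -4800$)
$m = - \frac{14701}{634} \approx -23.188$
$\sqrt{L + m} = \sqrt{-4800 - \frac{14701}{634}} = \sqrt{- \frac{3057901}{634}} = \frac{i \sqrt{1938709234}}{634}$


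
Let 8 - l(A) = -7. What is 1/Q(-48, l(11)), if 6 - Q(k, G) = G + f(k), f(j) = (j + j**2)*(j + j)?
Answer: 1/216567 ≈ 4.6175e-6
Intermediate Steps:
l(A) = 15 (l(A) = 8 - 1*(-7) = 8 + 7 = 15)
f(j) = 2*j*(j + j**2) (f(j) = (j + j**2)*(2*j) = 2*j*(j + j**2))
Q(k, G) = 6 - G - 2*k**2*(1 + k) (Q(k, G) = 6 - (G + 2*k**2*(1 + k)) = 6 + (-G - 2*k**2*(1 + k)) = 6 - G - 2*k**2*(1 + k))
1/Q(-48, l(11)) = 1/(6 - 1*15 - 2*(-48)**2*(1 - 48)) = 1/(6 - 15 - 2*2304*(-47)) = 1/(6 - 15 + 216576) = 1/216567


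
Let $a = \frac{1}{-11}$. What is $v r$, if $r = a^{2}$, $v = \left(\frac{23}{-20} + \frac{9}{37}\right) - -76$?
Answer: $\frac{55569}{89540} \approx 0.62061$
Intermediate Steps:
$a = - \frac{1}{11} \approx -0.090909$
$v = \frac{55569}{740}$ ($v = \left(23 \left(- \frac{1}{20}\right) + 9 \cdot \frac{1}{37}\right) + 76 = \left(- \frac{23}{20} + \frac{9}{37}\right) + 76 = - \frac{671}{740} + 76 = \frac{55569}{740} \approx 75.093$)
$r = \frac{1}{121}$ ($r = \left(- \frac{1}{11}\right)^{2} = \frac{1}{121} \approx 0.0082645$)
$v r = \frac{55569}{740} \cdot \frac{1}{121} = \frac{55569}{89540}$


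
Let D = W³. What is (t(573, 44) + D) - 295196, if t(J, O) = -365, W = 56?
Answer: -119945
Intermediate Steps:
D = 175616 (D = 56³ = 175616)
(t(573, 44) + D) - 295196 = (-365 + 175616) - 295196 = 175251 - 295196 = -119945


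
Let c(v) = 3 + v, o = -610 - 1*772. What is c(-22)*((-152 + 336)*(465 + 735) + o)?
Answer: -4168942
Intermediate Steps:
o = -1382 (o = -610 - 772 = -1382)
c(-22)*((-152 + 336)*(465 + 735) + o) = (3 - 22)*((-152 + 336)*(465 + 735) - 1382) = -19*(184*1200 - 1382) = -19*(220800 - 1382) = -19*219418 = -4168942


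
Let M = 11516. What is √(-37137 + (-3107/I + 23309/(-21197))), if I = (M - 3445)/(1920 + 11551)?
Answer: 3*I*√1137525242376644261/15552817 ≈ 205.73*I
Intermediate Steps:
I = 8071/13471 (I = (11516 - 3445)/(1920 + 11551) = 8071/13471 ≈ 0.59914)
√(-37137 + (-3107/I + 23309/(-21197))) = √(-37137 + (-3107/8071/13471 + 23309/(-21197))) = √(-37137 + (-3107*13471/8071 + 23309*(-1/21197))) = √(-37137 + (-41854397/8071 - 2119/1927)) = √(-37137 - 80670525468/15552817) = √(-658255490397/15552817) = 3*I*√1137525242376644261/15552817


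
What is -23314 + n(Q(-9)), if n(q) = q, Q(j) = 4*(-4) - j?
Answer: -23321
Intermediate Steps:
Q(j) = -16 - j
-23314 + n(Q(-9)) = -23314 + (-16 - 1*(-9)) = -23314 + (-16 + 9) = -23314 - 7 = -23321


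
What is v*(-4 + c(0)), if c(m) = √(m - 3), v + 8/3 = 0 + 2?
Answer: 8/3 - 2*I*√3/3 ≈ 2.6667 - 1.1547*I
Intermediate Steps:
v = -⅔ (v = -8/3 + (0 + 2) = -8/3 + 2 = -⅔ ≈ -0.66667)
c(m) = √(-3 + m)
v*(-4 + c(0)) = -2*(-4 + √(-3 + 0))/3 = -2*(-4 + √(-3))/3 = -2*(-4 + I*√3)/3 = 8/3 - 2*I*√3/3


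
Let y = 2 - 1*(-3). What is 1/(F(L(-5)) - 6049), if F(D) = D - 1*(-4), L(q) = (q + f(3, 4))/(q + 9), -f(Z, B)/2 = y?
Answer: -4/24195 ≈ -0.00016532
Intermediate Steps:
y = 5 (y = 2 + 3 = 5)
f(Z, B) = -10 (f(Z, B) = -2*5 = -10)
L(q) = (-10 + q)/(9 + q) (L(q) = (q - 10)/(q + 9) = (-10 + q)/(9 + q))
F(D) = 4 + D (F(D) = D + 4 = 4 + D)
1/(F(L(-5)) - 6049) = 1/((4 + (-10 - 5)/(9 - 5)) - 6049) = 1/((4 - 15/4) - 6049) = 1/(1/4 - 6049) = 1/(-24195/4) = -4/24195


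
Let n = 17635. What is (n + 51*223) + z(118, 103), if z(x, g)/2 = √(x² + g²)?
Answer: 29008 + 2*√24533 ≈ 29321.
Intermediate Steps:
z(x, g) = 2*√(g² + x²) (z(x, g) = 2*√(x² + g²) = 2*√(g² + x²))
(n + 51*223) + z(118, 103) = (17635 + 51*223) + 2*√(103² + 118²) = (17635 + 11373) + 2*√(10609 + 13924) = 29008 + 2*√24533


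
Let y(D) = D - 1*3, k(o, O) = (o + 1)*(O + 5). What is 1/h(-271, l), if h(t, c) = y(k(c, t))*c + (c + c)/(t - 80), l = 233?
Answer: -351/5090746867 ≈ -6.8949e-8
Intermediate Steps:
k(o, O) = (1 + o)*(5 + O)
y(D) = -3 + D (y(D) = D - 3 = -3 + D)
h(t, c) = c*(2 + t + 5*c + c*t) + 2*c/(-80 + t) (h(t, c) = (-3 + (5 + t + 5*c + t*c))*c + (c + c)/(t - 80) = (-3 + (5 + t + 5*c + c*t))*c + (2*c)/(-80 + t) = (2 + t + 5*c + c*t)*c + 2*c/(-80 + t) = c*(2 + t + 5*c + c*t) + 2*c/(-80 + t))
1/h(-271, l) = 1/(233*(-158 + (-271)² - 400*233 - 78*(-271) + 233*(-271)² - 75*233*(-271))/(-80 - 271)) = 1/(233*(-158 + 73441 - 93200 + 21138 + 233*73441 + 4735725)/(-351)) = 1/(233*(-1/351)*(-158 + 73441 - 93200 + 21138 + 17111753 + 4735725)) = 1/(233*(-1/351)*21848699) = 1/(-5090746867/351) = -351/5090746867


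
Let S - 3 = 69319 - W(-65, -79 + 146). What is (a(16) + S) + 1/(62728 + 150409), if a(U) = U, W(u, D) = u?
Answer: 14792347212/213137 ≈ 69403.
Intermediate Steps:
S = 69387 (S = 3 + (69319 - 1*(-65)) = 3 + (69319 + 65) = 3 + 69384 = 69387)
(a(16) + S) + 1/(62728 + 150409) = (16 + 69387) + 1/(62728 + 150409) = 69403 + 1/213137 = 14792347212/213137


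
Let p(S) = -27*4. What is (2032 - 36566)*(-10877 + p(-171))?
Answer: 379355990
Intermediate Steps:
p(S) = -108
(2032 - 36566)*(-10877 + p(-171)) = (2032 - 36566)*(-10877 - 108) = -34534*(-10985) = 379355990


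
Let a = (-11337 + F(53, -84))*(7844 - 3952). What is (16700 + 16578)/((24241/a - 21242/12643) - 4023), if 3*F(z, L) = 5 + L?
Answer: -7974604402666160/964458090283367 ≈ -8.2685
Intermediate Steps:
F(z, L) = 5/3 + L/3 (F(z, L) = (5 + L)/3 = 5/3 + L/3)
a = -132678280/3 (a = (-11337 + (5/3 + (1/3)*(-84)))*(7844 - 3952) = (-11337 + (5/3 - 28))*3892 = (-11337 - 79/3)*3892 = -34090/3*3892 = -132678280/3 ≈ -4.4226e+7)
(16700 + 16578)/((24241/a - 21242/12643) - 4023) = (16700 + 16578)/((24241/(-132678280/3) - 21242/12643) - 4023) = 33278/((24241*(-3/132678280) - 21242*1/12643) - 4023) = 33278/((-10389/18954040 - 21242/12643) - 4023) = 33278/(-402753065807/239635927720 - 4023) = 33278/(-964458090283367/239635927720) = 33278*(-239635927720/964458090283367) = -7974604402666160/964458090283367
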